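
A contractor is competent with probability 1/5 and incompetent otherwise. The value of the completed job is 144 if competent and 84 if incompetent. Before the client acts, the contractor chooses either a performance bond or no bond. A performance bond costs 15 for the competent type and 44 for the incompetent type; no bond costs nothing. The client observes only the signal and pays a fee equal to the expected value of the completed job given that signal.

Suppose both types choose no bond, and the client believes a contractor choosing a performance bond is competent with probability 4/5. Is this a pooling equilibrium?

No

At the pooled signal (no bond) the client holds the prior 1/5 and pays 1/5·144 + 4/5·84 = 96. Off-path (bond) belief 4/5 gives 4/5·144 + 1/5·84 = 132.
Competent: no bond gives 96 − 0 = 96; bond gives 132 − 15 = 117. Deviates. ✗
Incompetent: no bond gives 96 − 0 = 96; bond gives 132 − 44 = 88. Stays. ✓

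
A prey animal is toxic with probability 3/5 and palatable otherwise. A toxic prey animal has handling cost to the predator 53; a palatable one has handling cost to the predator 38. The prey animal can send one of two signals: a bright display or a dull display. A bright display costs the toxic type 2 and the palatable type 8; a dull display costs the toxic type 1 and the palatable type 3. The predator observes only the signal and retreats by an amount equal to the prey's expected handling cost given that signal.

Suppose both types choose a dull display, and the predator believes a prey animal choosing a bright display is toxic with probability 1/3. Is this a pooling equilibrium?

On the equilibrium path (dull display) the predator holds the prior 3/5 and pays 3/5·53 + 2/5·38 = 47. Off-path (bright display) belief 1/3 gives 1/3·53 + 2/3·38 = 43.
Toxic: dull display gives 47 − 1 = 46; bright display gives 43 − 2 = 41. Stays. ✓
Palatable: dull display gives 47 − 3 = 44; bright display gives 43 − 8 = 35. Stays. ✓
Beliefs are Bayes-consistent on-path and both types best-respond.

Yes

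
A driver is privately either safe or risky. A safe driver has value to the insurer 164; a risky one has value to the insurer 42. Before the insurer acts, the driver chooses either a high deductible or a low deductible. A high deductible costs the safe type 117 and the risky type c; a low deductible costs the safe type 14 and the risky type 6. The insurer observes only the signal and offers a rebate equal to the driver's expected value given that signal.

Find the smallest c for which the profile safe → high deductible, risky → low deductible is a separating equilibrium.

128

Under separation: high deductible → safe (pays 164); low deductible → risky (pays 42).
Safe: 164 − 117 = 47 ≥ 42 − 14 = 28. Holds regardless of c. ✓
Risky: 42 − 6 ≥ 164 − c, so c ≥ 164 − 36 = 128.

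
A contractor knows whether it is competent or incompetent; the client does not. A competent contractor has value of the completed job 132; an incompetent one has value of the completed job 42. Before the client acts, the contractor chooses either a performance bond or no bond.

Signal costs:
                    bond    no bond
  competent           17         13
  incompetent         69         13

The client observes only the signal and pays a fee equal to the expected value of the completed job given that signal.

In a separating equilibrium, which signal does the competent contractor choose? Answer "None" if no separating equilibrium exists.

None

Try competent → bond, incompetent → no bond:
  Under separation the client infers type exactly: bond → competent (pays 132), no bond → incompetent (pays 42).
  Competent: bond gives 132 − 17 = 115; no bond gives 42 − 13 = 29. No deviation. ✓
  Incompetent: no bond gives 42 − 13 = 29; bond gives 132 − 69 = 63. Would deviate. ✗
Try competent → no bond, incompetent → bond:
  Under separation the client infers type exactly: no bond → competent (pays 132), bond → incompetent (pays 42).
  Competent: no bond gives 132 − 13 = 119; bond gives 42 − 17 = 25. No deviation. ✓
  Incompetent: bond gives 42 − 69 = -27; no bond gives 132 − 13 = 119. Would deviate. ✗
Neither assignment is incentive-compatible.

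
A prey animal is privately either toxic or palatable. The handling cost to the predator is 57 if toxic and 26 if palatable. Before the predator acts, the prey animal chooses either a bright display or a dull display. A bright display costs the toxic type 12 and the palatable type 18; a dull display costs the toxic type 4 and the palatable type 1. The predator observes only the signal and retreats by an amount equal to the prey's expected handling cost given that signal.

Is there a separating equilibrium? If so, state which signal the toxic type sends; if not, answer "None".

None

Try toxic → bright display, palatable → dull display:
  If types separate, bright display earns payment 57 and dull display earns 26.
  Toxic: bright display gives 57 − 12 = 45; dull display gives 26 − 4 = 22. No deviation. ✓
  Palatable: dull display gives 26 − 1 = 25; bright display gives 57 − 18 = 39. Would deviate. ✗
Try toxic → dull display, palatable → bright display:
  If types separate, dull display earns payment 57 and bright display earns 26.
  Toxic: dull display gives 57 − 4 = 53; bright display gives 26 − 12 = 14. No deviation. ✓
  Palatable: bright display gives 26 − 18 = 8; dull display gives 57 − 1 = 56. Would deviate. ✗
Neither assignment is incentive-compatible.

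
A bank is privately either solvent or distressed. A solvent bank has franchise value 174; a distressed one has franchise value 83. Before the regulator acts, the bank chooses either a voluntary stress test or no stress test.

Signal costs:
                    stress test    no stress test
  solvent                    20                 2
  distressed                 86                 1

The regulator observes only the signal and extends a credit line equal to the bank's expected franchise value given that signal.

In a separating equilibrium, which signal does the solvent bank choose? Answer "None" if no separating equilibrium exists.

Try solvent → stress test, distressed → no stress test:
  Under separation the regulator infers type exactly: stress test → solvent (pays 174), no stress test → distressed (pays 83).
  Solvent: stress test gives 174 − 20 = 154; no stress test gives 83 − 2 = 81. No deviation. ✓
  Distressed: no stress test gives 83 − 1 = 82; stress test gives 174 − 86 = 88. Would deviate. ✗
Try solvent → no stress test, distressed → stress test:
  Under separation the regulator infers type exactly: no stress test → solvent (pays 174), stress test → distressed (pays 83).
  Solvent: no stress test gives 174 − 2 = 172; stress test gives 83 − 20 = 63. No deviation. ✓
  Distressed: stress test gives 83 − 86 = -3; no stress test gives 174 − 1 = 173. Would deviate. ✗
Neither assignment is incentive-compatible.

None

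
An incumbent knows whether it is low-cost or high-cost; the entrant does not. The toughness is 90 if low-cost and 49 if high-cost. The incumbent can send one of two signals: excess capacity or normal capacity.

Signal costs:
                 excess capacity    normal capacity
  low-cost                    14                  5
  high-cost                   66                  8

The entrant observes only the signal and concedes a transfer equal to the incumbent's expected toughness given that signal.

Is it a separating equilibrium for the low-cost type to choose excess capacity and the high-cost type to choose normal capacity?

If types separate, excess capacity earns payment 90 and normal capacity earns 49.
Low-cost: excess capacity gives 90 − 14 = 76; normal capacity gives 49 − 5 = 44. No deviation. ✓
High-cost: normal capacity gives 49 − 8 = 41; excess capacity gives 90 − 66 = 24. No deviation. ✓
Neither type gains from mimicking the other.

Yes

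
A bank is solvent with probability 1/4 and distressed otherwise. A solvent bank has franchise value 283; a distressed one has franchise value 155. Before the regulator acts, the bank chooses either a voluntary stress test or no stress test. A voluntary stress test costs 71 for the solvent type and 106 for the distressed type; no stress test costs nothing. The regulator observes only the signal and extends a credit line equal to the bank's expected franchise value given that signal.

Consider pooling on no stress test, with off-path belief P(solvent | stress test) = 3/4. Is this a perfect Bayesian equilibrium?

Yes

On the equilibrium path (no stress test) the regulator holds the prior 1/4 and pays 1/4·283 + 3/4·155 = 187. Off-path (stress test) belief 3/4 gives 3/4·283 + 1/4·155 = 251.
Solvent: no stress test gives 187 − 0 = 187; stress test gives 251 − 71 = 180. Stays. ✓
Distressed: no stress test gives 187 − 0 = 187; stress test gives 251 − 106 = 145. Stays. ✓
Beliefs are Bayes-consistent on-path and both types best-respond.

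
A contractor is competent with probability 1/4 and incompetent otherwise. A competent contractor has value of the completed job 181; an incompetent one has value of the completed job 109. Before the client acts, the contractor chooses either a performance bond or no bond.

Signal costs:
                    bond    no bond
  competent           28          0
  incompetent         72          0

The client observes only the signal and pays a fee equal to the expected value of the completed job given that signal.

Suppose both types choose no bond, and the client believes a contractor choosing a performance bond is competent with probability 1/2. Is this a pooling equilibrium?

At the pooled signal (no bond) the client holds the prior 1/4 and pays 1/4·181 + 3/4·109 = 127. Off-path (bond) belief 1/2 gives 1/2·181 + 1/2·109 = 145.
Competent: no bond gives 127 − 0 = 127; bond gives 145 − 28 = 117. Stays. ✓
Incompetent: no bond gives 127 − 0 = 127; bond gives 145 − 72 = 73. Stays. ✓

Yes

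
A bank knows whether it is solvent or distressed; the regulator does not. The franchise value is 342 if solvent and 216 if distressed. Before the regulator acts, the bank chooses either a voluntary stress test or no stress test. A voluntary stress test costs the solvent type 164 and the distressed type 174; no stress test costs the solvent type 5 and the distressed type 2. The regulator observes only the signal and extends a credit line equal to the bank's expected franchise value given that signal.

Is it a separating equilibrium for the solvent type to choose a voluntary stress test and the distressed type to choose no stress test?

If types separate, stress test earns payment 342 and no stress test earns 216.
Solvent: stress test gives 342 − 164 = 178; no stress test gives 216 − 5 = 211. Would deviate. ✗
Distressed: no stress test gives 216 − 2 = 214; stress test gives 342 − 174 = 168. No deviation. ✓

No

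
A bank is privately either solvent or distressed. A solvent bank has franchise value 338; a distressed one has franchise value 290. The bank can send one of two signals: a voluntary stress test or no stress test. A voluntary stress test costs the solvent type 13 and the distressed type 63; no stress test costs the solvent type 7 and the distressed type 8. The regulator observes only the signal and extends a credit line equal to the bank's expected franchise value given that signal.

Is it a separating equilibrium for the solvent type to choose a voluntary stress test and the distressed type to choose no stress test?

If types separate, stress test earns payment 338 and no stress test earns 290.
Solvent: stress test gives 338 − 13 = 325; no stress test gives 290 − 7 = 283. No deviation. ✓
Distressed: no stress test gives 290 − 8 = 282; stress test gives 338 − 63 = 275. No deviation. ✓
Neither type gains from mimicking the other.

Yes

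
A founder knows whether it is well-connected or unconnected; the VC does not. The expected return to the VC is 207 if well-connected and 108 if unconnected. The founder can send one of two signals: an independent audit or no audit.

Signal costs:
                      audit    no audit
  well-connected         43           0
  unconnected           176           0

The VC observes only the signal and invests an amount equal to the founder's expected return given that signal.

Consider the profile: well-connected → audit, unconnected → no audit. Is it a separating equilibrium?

Yes

If types separate, audit earns payment 207 and no audit earns 108.
Well-connected: audit gives 207 − 43 = 164; no audit gives 108 − 0 = 108. No deviation. ✓
Unconnected: no audit gives 108 − 0 = 108; audit gives 207 − 176 = 31. No deviation. ✓
Both incentive constraints hold.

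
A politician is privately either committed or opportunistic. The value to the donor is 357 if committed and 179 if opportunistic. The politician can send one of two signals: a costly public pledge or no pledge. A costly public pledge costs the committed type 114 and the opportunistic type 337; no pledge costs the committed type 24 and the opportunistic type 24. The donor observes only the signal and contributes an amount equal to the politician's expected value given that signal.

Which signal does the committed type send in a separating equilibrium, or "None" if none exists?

Try committed → pledge, opportunistic → no pledge:
  If types separate, pledge earns payment 357 and no pledge earns 179.
  Committed: pledge gives 357 − 114 = 243; no pledge gives 179 − 24 = 155. No deviation. ✓
  Opportunistic: no pledge gives 179 − 24 = 155; pledge gives 357 − 337 = 20. No deviation. ✓
Both hold — the committed type sends pledge.

pledge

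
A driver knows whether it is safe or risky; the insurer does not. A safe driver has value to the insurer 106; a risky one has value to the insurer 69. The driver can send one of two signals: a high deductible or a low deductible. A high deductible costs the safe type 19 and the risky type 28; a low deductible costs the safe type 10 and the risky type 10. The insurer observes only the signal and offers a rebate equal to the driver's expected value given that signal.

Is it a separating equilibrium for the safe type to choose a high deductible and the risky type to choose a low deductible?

If types separate, high deductible earns payment 106 and low deductible earns 69.
Safe: high deductible gives 106 − 19 = 87; low deductible gives 69 − 10 = 59. No deviation. ✓
Risky: low deductible gives 69 − 10 = 59; high deductible gives 106 − 28 = 78. Would deviate. ✗

No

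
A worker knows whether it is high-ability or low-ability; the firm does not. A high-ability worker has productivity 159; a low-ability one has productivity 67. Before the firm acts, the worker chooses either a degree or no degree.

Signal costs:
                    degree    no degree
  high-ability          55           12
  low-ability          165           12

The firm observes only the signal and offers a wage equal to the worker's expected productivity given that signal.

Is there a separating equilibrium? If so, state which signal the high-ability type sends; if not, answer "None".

Try high-ability → degree, low-ability → no degree:
  If types separate, degree earns payment 159 and no degree earns 67.
  High-ability: degree gives 159 − 55 = 104; no degree gives 67 − 12 = 55. No deviation. ✓
  Low-ability: no degree gives 67 − 12 = 55; degree gives 159 − 165 = -6. No deviation. ✓
Both hold — the high-ability type sends degree.

degree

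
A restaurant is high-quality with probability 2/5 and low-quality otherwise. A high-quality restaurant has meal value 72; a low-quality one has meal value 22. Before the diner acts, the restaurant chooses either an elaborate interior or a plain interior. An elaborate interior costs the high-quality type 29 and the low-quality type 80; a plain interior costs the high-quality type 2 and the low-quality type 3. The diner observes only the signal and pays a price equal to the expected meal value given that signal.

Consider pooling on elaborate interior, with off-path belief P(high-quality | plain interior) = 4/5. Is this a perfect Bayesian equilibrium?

No

At the pooled signal (elaborate interior) the diner holds the prior 2/5 and pays 2/5·72 + 3/5·22 = 42. Off-path (plain interior) belief 4/5 gives 4/5·72 + 1/5·22 = 62.
High-quality: elaborate interior gives 42 − 29 = 13; plain interior gives 62 − 2 = 60. Deviates. ✗
Low-quality: elaborate interior gives 42 − 80 = -38; plain interior gives 62 − 3 = 59. Deviates. ✗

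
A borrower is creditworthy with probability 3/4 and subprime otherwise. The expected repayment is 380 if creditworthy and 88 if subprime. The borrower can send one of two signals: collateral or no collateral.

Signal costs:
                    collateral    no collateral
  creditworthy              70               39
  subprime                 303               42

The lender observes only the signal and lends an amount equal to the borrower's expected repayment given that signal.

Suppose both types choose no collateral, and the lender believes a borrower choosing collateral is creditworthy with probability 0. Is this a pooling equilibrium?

Yes

At the pooled signal (no collateral) the lender holds the prior 3/4 and pays 3/4·380 + 1/4·88 = 307. Off-path (collateral) belief 0 gives 0·380 + 1·88 = 88.
Creditworthy: no collateral gives 307 − 39 = 268; collateral gives 88 − 70 = 18. Stays. ✓
Subprime: no collateral gives 307 − 42 = 265; collateral gives 88 − 303 = -215. Stays. ✓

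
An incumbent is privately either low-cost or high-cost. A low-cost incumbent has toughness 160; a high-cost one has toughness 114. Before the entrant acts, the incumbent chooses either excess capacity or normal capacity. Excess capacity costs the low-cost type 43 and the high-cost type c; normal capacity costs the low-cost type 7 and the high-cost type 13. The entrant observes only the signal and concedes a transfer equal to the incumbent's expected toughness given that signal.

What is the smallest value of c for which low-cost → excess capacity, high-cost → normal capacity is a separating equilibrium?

Under separation: excess capacity → low-cost (pays 160); normal capacity → high-cost (pays 114).
Low-cost: 160 − 43 = 117 ≥ 114 − 7 = 107. Holds regardless of c. ✓
High-cost: 114 − 13 ≥ 160 − c, so c ≥ 160 − 101 = 59.

59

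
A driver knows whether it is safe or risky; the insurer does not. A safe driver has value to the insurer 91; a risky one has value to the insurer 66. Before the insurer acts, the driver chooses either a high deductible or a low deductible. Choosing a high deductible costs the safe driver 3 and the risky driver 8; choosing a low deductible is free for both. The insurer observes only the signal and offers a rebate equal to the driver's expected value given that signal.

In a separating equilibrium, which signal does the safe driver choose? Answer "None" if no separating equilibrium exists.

Try safe → high deductible, risky → low deductible:
  Under separation the insurer infers type exactly: high deductible → safe (pays 91), low deductible → risky (pays 66).
  Safe: high deductible gives 91 − 3 = 88; low deductible gives 66 − 0 = 66. No deviation. ✓
  Risky: low deductible gives 66 − 0 = 66; high deductible gives 91 − 8 = 83. Would deviate. ✗
Try safe → low deductible, risky → high deductible:
  Under separation the insurer infers type exactly: low deductible → safe (pays 91), high deductible → risky (pays 66).
  Safe: low deductible gives 91 − 0 = 91; high deductible gives 66 − 3 = 63. No deviation. ✓
  Risky: high deductible gives 66 − 8 = 58; low deductible gives 91 − 0 = 91. Would deviate. ✗
Neither assignment is incentive-compatible.

None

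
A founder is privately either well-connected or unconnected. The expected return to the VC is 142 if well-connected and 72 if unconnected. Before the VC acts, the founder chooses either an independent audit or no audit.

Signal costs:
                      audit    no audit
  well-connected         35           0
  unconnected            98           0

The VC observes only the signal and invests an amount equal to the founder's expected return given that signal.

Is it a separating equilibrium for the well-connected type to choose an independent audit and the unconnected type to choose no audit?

Under separation the VC infers type exactly: audit → well-connected (pays 142), no audit → unconnected (pays 72).
Well-connected: audit gives 142 − 35 = 107; no audit gives 72 − 0 = 72. No deviation. ✓
Unconnected: no audit gives 72 − 0 = 72; audit gives 142 − 98 = 44. No deviation. ✓
Both incentive constraints hold.

Yes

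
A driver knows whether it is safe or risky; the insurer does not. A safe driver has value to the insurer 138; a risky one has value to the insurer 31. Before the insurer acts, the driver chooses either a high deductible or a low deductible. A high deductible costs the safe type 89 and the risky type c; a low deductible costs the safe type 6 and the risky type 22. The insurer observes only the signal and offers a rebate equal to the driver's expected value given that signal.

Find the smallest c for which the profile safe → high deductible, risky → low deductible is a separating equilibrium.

Under separation: high deductible → safe (pays 138); low deductible → risky (pays 31).
Safe: 138 − 89 = 49 ≥ 31 − 6 = 25. Holds regardless of c. ✓
Risky: 31 − 22 ≥ 138 − c, so c ≥ 138 − 9 = 129.

129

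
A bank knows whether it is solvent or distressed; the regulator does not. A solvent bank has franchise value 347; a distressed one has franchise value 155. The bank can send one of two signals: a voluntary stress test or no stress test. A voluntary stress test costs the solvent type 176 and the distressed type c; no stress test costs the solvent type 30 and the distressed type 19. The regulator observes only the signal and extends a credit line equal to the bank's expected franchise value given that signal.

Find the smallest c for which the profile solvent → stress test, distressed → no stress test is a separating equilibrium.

211

Under separation: stress test → solvent (pays 347); no stress test → distressed (pays 155).
Solvent: 347 − 176 = 171 ≥ 155 − 30 = 125. Holds regardless of c. ✓
Distressed: 155 − 19 ≥ 347 − c, so c ≥ 347 − 136 = 211.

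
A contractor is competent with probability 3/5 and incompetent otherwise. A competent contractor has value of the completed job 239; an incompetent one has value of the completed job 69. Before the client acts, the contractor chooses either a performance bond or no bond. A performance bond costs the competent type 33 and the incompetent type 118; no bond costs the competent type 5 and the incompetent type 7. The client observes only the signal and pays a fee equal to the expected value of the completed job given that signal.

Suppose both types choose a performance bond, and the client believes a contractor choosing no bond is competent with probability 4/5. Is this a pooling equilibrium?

On the equilibrium path (bond) the client holds the prior 3/5 and pays 3/5·239 + 2/5·69 = 171. Off-path (no bond) belief 4/5 gives 4/5·239 + 1/5·69 = 205.
Competent: bond gives 171 − 33 = 138; no bond gives 205 − 5 = 200. Deviates. ✗
Incompetent: bond gives 171 − 118 = 53; no bond gives 205 − 7 = 198. Deviates. ✗

No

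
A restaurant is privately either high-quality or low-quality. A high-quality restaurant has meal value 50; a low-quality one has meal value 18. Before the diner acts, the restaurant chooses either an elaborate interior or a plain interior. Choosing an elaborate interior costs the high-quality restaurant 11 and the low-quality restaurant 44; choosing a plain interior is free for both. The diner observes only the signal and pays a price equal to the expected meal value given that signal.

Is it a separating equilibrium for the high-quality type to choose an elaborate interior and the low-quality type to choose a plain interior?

Under separation the diner infers type exactly: elaborate interior → high-quality (pays 50), plain interior → low-quality (pays 18).
High-quality: elaborate interior gives 50 − 11 = 39; plain interior gives 18 − 0 = 18. No deviation. ✓
Low-quality: plain interior gives 18 − 0 = 18; elaborate interior gives 50 − 44 = 6. No deviation. ✓
Neither type gains from mimicking the other.

Yes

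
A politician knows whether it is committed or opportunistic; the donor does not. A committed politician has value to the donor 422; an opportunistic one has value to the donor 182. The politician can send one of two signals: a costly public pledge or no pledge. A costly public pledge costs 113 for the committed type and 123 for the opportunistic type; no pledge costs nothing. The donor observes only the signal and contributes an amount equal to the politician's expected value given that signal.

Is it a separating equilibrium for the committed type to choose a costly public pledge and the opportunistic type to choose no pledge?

No

If types separate, pledge earns payment 422 and no pledge earns 182.
Committed: pledge gives 422 − 113 = 309; no pledge gives 182 − 0 = 182. No deviation. ✓
Opportunistic: no pledge gives 182 − 0 = 182; pledge gives 422 − 123 = 299. Would deviate. ✗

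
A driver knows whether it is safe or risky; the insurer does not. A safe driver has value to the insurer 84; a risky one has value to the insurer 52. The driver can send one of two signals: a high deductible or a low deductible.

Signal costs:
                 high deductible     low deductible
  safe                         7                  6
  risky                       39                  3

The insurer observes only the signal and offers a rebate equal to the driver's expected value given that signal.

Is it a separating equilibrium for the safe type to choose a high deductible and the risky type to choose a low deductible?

Yes

If types separate, high deductible earns payment 84 and low deductible earns 52.
Safe: high deductible gives 84 − 7 = 77; low deductible gives 52 − 6 = 46. No deviation. ✓
Risky: low deductible gives 52 − 3 = 49; high deductible gives 84 − 39 = 45. No deviation. ✓
Neither type gains from mimicking the other.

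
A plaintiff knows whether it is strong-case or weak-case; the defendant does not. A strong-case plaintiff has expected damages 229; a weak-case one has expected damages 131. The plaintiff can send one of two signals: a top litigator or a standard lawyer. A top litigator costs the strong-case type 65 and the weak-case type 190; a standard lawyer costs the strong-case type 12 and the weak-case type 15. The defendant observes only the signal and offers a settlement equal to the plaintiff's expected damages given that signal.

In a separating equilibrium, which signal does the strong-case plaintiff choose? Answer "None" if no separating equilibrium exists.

top litigator

Try strong-case → top litigator, weak-case → standard lawyer:
  If types separate, top litigator earns payment 229 and standard lawyer earns 131.
  Strong-case: top litigator gives 229 − 65 = 164; standard lawyer gives 131 − 12 = 119. No deviation. ✓
  Weak-case: standard lawyer gives 131 − 15 = 116; top litigator gives 229 − 190 = 39. No deviation. ✓
Both hold — the strong-case type sends top litigator.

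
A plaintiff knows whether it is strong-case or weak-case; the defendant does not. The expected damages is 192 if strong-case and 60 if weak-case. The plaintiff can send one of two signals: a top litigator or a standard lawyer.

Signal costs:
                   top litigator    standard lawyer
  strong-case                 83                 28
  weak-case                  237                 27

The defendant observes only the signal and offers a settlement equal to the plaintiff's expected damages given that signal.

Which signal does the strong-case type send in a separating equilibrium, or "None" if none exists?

top litigator

Try strong-case → top litigator, weak-case → standard lawyer:
  If types separate, top litigator earns payment 192 and standard lawyer earns 60.
  Strong-case: top litigator gives 192 − 83 = 109; standard lawyer gives 60 − 28 = 32. No deviation. ✓
  Weak-case: standard lawyer gives 60 − 27 = 33; top litigator gives 192 − 237 = -45. No deviation. ✓
Both hold — the strong-case type sends top litigator.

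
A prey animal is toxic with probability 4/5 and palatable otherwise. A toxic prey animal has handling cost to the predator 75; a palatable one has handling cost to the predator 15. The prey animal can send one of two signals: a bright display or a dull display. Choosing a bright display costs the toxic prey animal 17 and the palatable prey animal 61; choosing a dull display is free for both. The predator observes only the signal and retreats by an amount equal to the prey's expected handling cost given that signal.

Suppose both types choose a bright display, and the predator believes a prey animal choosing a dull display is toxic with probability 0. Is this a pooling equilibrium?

On the equilibrium path (bright display) the predator holds the prior 4/5 and pays 4/5·75 + 1/5·15 = 63. Off-path (dull display) belief 0 gives 0·75 + 1·15 = 15.
Toxic: bright display gives 63 − 17 = 46; dull display gives 15 − 0 = 15. Stays. ✓
Palatable: bright display gives 63 − 61 = 2; dull display gives 15 − 0 = 15. Deviates. ✗

No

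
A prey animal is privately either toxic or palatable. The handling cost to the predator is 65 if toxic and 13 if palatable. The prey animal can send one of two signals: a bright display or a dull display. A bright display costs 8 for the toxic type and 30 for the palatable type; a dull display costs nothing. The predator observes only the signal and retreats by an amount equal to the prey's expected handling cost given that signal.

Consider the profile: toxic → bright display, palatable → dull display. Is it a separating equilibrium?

Under separation the predator infers type exactly: bright display → toxic (pays 65), dull display → palatable (pays 13).
Toxic: bright display gives 65 − 8 = 57; dull display gives 13 − 0 = 13. No deviation. ✓
Palatable: dull display gives 13 − 0 = 13; bright display gives 65 − 30 = 35. Would deviate. ✗

No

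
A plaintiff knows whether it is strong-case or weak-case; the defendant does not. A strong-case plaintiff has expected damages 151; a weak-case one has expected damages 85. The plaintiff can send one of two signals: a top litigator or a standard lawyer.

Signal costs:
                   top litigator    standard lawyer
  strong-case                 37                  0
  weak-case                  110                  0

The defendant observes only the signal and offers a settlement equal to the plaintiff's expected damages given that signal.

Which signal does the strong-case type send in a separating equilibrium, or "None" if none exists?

top litigator

Try strong-case → top litigator, weak-case → standard lawyer:
  If types separate, top litigator earns payment 151 and standard lawyer earns 85.
  Strong-case: top litigator gives 151 − 37 = 114; standard lawyer gives 85 − 0 = 85. No deviation. ✓
  Weak-case: standard lawyer gives 85 − 0 = 85; top litigator gives 151 − 110 = 41. No deviation. ✓
Both hold — the strong-case type sends top litigator.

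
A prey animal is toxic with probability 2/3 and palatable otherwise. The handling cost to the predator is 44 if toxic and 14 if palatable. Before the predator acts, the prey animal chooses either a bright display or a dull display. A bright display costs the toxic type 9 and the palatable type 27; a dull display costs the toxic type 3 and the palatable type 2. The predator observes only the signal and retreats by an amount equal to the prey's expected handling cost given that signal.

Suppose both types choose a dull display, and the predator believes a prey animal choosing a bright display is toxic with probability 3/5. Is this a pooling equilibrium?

Yes

At the pooled signal (dull display) the predator holds the prior 2/3 and pays 2/3·44 + 1/3·14 = 34. Off-path (bright display) belief 3/5 gives 3/5·44 + 2/5·14 = 32.
Toxic: dull display gives 34 − 3 = 31; bright display gives 32 − 9 = 23. Stays. ✓
Palatable: dull display gives 34 − 2 = 32; bright display gives 32 − 27 = 5. Stays. ✓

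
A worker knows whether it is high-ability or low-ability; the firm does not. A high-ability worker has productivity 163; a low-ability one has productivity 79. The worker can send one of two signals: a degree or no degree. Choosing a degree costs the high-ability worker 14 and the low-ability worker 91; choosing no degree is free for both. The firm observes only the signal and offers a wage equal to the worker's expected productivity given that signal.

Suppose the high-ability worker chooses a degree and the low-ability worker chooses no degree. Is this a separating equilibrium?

If types separate, degree earns payment 163 and no degree earns 79.
High-ability: degree gives 163 − 14 = 149; no degree gives 79 − 0 = 79. No deviation. ✓
Low-ability: no degree gives 79 − 0 = 79; degree gives 163 − 91 = 72. No deviation. ✓
Neither type gains from mimicking the other.

Yes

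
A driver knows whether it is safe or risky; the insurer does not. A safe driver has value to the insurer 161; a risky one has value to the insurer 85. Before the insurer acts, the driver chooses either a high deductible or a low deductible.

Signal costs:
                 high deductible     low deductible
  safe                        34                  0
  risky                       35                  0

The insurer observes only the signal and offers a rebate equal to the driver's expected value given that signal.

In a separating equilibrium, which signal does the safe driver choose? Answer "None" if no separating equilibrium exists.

None

Try safe → high deductible, risky → low deductible:
  Under separation the insurer infers type exactly: high deductible → safe (pays 161), low deductible → risky (pays 85).
  Safe: high deductible gives 161 − 34 = 127; low deductible gives 85 − 0 = 85. No deviation. ✓
  Risky: low deductible gives 85 − 0 = 85; high deductible gives 161 − 35 = 126. Would deviate. ✗
Try safe → low deductible, risky → high deductible:
  Under separation the insurer infers type exactly: low deductible → safe (pays 161), high deductible → risky (pays 85).
  Safe: low deductible gives 161 − 0 = 161; high deductible gives 85 − 34 = 51. No deviation. ✓
  Risky: high deductible gives 85 − 35 = 50; low deductible gives 161 − 0 = 161. Would deviate. ✗
Neither assignment is incentive-compatible.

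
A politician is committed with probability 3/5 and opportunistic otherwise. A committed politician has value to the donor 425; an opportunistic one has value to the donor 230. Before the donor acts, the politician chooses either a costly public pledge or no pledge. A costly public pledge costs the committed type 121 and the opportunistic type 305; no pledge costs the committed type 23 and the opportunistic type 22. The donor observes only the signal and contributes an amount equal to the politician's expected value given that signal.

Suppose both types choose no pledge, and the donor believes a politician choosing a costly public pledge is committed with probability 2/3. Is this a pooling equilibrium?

Yes

At the pooled signal (no pledge) the donor holds the prior 3/5 and pays 3/5·425 + 2/5·230 = 347. Off-path (pledge) belief 2/3 gives 2/3·425 + 1/3·230 = 360.
Committed: no pledge gives 347 − 23 = 324; pledge gives 360 − 121 = 239. Stays. ✓
Opportunistic: no pledge gives 347 − 22 = 325; pledge gives 360 − 305 = 55. Stays. ✓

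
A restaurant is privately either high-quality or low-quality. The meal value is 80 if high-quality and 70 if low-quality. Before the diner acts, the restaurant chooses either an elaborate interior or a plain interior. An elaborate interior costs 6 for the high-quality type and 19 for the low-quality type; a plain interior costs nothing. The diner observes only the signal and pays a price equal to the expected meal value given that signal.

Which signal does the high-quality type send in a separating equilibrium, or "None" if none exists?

Try high-quality → elaborate interior, low-quality → plain interior:
  Under separation the diner infers type exactly: elaborate interior → high-quality (pays 80), plain interior → low-quality (pays 70).
  High-quality: elaborate interior gives 80 − 6 = 74; plain interior gives 70 − 0 = 70. No deviation. ✓
  Low-quality: plain interior gives 70 − 0 = 70; elaborate interior gives 80 − 19 = 61. No deviation. ✓
Both hold — the high-quality type sends elaborate interior.

elaborate interior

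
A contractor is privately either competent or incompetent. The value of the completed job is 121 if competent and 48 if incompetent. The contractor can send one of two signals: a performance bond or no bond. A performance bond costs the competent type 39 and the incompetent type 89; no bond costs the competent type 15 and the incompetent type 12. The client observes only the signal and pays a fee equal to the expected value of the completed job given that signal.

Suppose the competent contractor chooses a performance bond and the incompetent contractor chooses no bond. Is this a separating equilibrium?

Yes

Under separation the client infers type exactly: bond → competent (pays 121), no bond → incompetent (pays 48).
Competent: bond gives 121 − 39 = 82; no bond gives 48 − 15 = 33. No deviation. ✓
Incompetent: no bond gives 48 − 12 = 36; bond gives 121 − 89 = 32. No deviation. ✓
Neither type gains from mimicking the other.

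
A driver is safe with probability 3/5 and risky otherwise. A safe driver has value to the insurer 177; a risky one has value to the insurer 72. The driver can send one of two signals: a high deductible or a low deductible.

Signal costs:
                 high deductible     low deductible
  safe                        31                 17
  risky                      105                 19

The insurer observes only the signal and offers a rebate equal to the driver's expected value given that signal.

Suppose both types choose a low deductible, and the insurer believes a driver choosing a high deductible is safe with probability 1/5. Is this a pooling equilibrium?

Yes

At the pooled signal (low deductible) the insurer holds the prior 3/5 and pays 3/5·177 + 2/5·72 = 135. Off-path (high deductible) belief 1/5 gives 1/5·177 + 4/5·72 = 93.
Safe: low deductible gives 135 − 17 = 118; high deductible gives 93 − 31 = 62. Stays. ✓
Risky: low deductible gives 135 − 19 = 116; high deductible gives 93 − 105 = -12. Stays. ✓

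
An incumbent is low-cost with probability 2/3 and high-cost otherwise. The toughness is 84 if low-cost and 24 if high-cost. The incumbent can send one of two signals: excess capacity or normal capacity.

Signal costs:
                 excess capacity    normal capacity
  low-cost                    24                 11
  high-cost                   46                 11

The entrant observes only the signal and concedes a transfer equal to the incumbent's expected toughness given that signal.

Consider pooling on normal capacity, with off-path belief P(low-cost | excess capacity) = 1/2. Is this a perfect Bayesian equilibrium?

Yes

On the equilibrium path (normal capacity) the entrant holds the prior 2/3 and pays 2/3·84 + 1/3·24 = 64. Off-path (excess capacity) belief 1/2 gives 1/2·84 + 1/2·24 = 54.
Low-cost: normal capacity gives 64 − 11 = 53; excess capacity gives 54 − 24 = 30. Stays. ✓
High-cost: normal capacity gives 64 − 11 = 53; excess capacity gives 54 − 46 = 8. Stays. ✓
Beliefs are Bayes-consistent on-path and both types best-respond.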